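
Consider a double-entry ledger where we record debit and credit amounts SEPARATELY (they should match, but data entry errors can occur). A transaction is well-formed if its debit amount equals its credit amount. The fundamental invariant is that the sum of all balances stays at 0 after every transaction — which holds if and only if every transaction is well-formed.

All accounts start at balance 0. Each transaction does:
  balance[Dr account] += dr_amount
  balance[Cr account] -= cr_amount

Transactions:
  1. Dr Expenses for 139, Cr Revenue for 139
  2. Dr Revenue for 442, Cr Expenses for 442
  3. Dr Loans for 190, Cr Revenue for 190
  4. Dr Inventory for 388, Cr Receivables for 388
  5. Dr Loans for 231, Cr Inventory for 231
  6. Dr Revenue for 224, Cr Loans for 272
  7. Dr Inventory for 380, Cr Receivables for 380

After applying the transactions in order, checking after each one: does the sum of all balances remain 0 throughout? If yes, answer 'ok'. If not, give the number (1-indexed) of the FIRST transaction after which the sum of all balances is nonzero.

After txn 1: dr=139 cr=139 sum_balances=0
After txn 2: dr=442 cr=442 sum_balances=0
After txn 3: dr=190 cr=190 sum_balances=0
After txn 4: dr=388 cr=388 sum_balances=0
After txn 5: dr=231 cr=231 sum_balances=0
After txn 6: dr=224 cr=272 sum_balances=-48
After txn 7: dr=380 cr=380 sum_balances=-48

Answer: 6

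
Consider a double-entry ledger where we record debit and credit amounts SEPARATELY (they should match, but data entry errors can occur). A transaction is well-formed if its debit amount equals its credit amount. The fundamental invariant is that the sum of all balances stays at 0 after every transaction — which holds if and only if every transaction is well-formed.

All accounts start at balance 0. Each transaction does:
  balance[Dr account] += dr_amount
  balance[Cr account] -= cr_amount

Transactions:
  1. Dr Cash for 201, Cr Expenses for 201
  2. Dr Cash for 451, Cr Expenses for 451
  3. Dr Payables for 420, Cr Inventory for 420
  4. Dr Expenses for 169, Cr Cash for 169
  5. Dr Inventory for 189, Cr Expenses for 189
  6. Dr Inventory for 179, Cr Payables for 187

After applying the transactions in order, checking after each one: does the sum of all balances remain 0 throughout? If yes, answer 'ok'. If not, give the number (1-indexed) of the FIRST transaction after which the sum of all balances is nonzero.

After txn 1: dr=201 cr=201 sum_balances=0
After txn 2: dr=451 cr=451 sum_balances=0
After txn 3: dr=420 cr=420 sum_balances=0
After txn 4: dr=169 cr=169 sum_balances=0
After txn 5: dr=189 cr=189 sum_balances=0
After txn 6: dr=179 cr=187 sum_balances=-8

Answer: 6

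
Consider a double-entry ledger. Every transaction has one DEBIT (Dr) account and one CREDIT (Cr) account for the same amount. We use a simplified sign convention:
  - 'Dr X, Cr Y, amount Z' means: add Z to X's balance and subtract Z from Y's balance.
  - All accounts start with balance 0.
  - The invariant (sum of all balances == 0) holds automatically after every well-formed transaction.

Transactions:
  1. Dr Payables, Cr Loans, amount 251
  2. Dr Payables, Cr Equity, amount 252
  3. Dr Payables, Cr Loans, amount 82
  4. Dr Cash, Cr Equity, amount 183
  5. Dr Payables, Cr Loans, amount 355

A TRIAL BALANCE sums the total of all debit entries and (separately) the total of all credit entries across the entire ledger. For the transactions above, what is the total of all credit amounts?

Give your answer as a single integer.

Answer: 1123

Derivation:
Txn 1: credit+=251
Txn 2: credit+=252
Txn 3: credit+=82
Txn 4: credit+=183
Txn 5: credit+=355
Total credits = 1123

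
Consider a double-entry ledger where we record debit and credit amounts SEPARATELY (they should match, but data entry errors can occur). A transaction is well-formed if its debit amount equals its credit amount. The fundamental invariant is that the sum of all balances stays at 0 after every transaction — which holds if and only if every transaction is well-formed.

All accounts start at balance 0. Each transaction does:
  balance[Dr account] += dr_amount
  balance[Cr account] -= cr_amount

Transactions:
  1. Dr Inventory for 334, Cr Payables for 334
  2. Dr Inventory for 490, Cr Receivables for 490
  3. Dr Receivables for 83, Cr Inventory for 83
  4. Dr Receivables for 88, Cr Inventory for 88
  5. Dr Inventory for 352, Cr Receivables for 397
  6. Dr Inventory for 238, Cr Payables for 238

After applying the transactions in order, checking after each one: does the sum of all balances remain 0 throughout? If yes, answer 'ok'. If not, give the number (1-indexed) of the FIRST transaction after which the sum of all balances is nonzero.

Answer: 5

Derivation:
After txn 1: dr=334 cr=334 sum_balances=0
After txn 2: dr=490 cr=490 sum_balances=0
After txn 3: dr=83 cr=83 sum_balances=0
After txn 4: dr=88 cr=88 sum_balances=0
After txn 5: dr=352 cr=397 sum_balances=-45
After txn 6: dr=238 cr=238 sum_balances=-45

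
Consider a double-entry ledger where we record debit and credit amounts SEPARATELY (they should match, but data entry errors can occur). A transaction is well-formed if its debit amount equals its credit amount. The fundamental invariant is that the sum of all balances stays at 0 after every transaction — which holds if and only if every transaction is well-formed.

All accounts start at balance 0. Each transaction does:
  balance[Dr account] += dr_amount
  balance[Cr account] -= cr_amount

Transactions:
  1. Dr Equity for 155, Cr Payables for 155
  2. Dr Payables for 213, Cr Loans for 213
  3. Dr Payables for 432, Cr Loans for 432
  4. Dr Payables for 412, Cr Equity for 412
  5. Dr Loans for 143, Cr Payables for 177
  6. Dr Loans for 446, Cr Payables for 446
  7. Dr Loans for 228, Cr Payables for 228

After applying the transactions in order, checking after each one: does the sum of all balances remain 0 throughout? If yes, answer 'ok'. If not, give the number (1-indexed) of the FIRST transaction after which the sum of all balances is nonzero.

Answer: 5

Derivation:
After txn 1: dr=155 cr=155 sum_balances=0
After txn 2: dr=213 cr=213 sum_balances=0
After txn 3: dr=432 cr=432 sum_balances=0
After txn 4: dr=412 cr=412 sum_balances=0
After txn 5: dr=143 cr=177 sum_balances=-34
After txn 6: dr=446 cr=446 sum_balances=-34
After txn 7: dr=228 cr=228 sum_balances=-34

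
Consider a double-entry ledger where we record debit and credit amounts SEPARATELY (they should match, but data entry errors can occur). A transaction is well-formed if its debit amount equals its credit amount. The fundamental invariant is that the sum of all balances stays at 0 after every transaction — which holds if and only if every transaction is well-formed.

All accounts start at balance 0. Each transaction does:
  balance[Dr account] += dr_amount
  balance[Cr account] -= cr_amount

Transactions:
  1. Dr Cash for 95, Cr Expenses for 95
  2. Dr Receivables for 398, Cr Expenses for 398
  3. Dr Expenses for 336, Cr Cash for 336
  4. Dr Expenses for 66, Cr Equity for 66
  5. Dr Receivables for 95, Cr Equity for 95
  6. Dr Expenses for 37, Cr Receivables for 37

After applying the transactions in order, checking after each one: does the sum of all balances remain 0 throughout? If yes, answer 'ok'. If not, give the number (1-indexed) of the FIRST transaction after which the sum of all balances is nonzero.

After txn 1: dr=95 cr=95 sum_balances=0
After txn 2: dr=398 cr=398 sum_balances=0
After txn 3: dr=336 cr=336 sum_balances=0
After txn 4: dr=66 cr=66 sum_balances=0
After txn 5: dr=95 cr=95 sum_balances=0
After txn 6: dr=37 cr=37 sum_balances=0

Answer: ok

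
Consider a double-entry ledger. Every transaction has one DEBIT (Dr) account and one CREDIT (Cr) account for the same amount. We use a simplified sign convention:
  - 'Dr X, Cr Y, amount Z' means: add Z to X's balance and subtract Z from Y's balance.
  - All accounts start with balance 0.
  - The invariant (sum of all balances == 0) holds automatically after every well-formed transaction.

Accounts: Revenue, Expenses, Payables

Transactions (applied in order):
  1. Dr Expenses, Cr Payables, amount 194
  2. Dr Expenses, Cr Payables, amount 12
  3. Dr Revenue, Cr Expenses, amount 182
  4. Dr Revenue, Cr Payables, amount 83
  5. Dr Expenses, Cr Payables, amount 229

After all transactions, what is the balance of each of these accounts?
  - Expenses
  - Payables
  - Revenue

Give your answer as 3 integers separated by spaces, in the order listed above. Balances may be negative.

Answer: 253 -518 265

Derivation:
After txn 1 (Dr Expenses, Cr Payables, amount 194): Expenses=194 Payables=-194
After txn 2 (Dr Expenses, Cr Payables, amount 12): Expenses=206 Payables=-206
After txn 3 (Dr Revenue, Cr Expenses, amount 182): Expenses=24 Payables=-206 Revenue=182
After txn 4 (Dr Revenue, Cr Payables, amount 83): Expenses=24 Payables=-289 Revenue=265
After txn 5 (Dr Expenses, Cr Payables, amount 229): Expenses=253 Payables=-518 Revenue=265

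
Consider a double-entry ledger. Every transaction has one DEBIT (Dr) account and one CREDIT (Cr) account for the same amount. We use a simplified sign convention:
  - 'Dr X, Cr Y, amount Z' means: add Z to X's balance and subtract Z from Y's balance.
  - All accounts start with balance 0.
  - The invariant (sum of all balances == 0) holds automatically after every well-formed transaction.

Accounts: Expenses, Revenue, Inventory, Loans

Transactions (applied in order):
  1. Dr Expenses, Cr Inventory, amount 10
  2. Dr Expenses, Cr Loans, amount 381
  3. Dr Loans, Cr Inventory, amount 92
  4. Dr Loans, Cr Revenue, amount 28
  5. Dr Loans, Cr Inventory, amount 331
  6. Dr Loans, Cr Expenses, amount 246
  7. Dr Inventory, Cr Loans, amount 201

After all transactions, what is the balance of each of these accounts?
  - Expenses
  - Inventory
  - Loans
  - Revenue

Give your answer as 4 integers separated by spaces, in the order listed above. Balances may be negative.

Answer: 145 -232 115 -28

Derivation:
After txn 1 (Dr Expenses, Cr Inventory, amount 10): Expenses=10 Inventory=-10
After txn 2 (Dr Expenses, Cr Loans, amount 381): Expenses=391 Inventory=-10 Loans=-381
After txn 3 (Dr Loans, Cr Inventory, amount 92): Expenses=391 Inventory=-102 Loans=-289
After txn 4 (Dr Loans, Cr Revenue, amount 28): Expenses=391 Inventory=-102 Loans=-261 Revenue=-28
After txn 5 (Dr Loans, Cr Inventory, amount 331): Expenses=391 Inventory=-433 Loans=70 Revenue=-28
After txn 6 (Dr Loans, Cr Expenses, amount 246): Expenses=145 Inventory=-433 Loans=316 Revenue=-28
After txn 7 (Dr Inventory, Cr Loans, amount 201): Expenses=145 Inventory=-232 Loans=115 Revenue=-28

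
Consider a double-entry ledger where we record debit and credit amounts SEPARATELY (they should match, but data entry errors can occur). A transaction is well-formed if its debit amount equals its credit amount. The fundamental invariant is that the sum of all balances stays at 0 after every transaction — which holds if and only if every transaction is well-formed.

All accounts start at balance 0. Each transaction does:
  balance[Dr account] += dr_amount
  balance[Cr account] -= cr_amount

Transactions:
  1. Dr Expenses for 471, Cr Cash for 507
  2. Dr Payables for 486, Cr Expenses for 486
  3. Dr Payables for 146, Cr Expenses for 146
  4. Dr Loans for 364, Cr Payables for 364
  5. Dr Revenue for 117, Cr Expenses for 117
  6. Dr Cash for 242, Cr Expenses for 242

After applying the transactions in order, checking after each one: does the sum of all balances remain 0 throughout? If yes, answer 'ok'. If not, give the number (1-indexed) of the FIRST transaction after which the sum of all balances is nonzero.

After txn 1: dr=471 cr=507 sum_balances=-36
After txn 2: dr=486 cr=486 sum_balances=-36
After txn 3: dr=146 cr=146 sum_balances=-36
After txn 4: dr=364 cr=364 sum_balances=-36
After txn 5: dr=117 cr=117 sum_balances=-36
After txn 6: dr=242 cr=242 sum_balances=-36

Answer: 1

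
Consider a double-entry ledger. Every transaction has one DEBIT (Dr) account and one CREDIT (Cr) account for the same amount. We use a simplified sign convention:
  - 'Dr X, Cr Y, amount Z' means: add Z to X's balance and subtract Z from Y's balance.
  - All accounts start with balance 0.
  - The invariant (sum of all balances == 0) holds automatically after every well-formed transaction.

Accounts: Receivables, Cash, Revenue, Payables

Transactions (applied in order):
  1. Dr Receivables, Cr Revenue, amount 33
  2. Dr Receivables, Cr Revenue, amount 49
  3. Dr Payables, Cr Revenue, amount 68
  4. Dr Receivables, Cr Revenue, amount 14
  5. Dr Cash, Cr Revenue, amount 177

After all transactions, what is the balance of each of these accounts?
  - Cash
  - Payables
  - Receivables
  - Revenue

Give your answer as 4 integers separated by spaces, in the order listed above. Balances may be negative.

Answer: 177 68 96 -341

Derivation:
After txn 1 (Dr Receivables, Cr Revenue, amount 33): Receivables=33 Revenue=-33
After txn 2 (Dr Receivables, Cr Revenue, amount 49): Receivables=82 Revenue=-82
After txn 3 (Dr Payables, Cr Revenue, amount 68): Payables=68 Receivables=82 Revenue=-150
After txn 4 (Dr Receivables, Cr Revenue, amount 14): Payables=68 Receivables=96 Revenue=-164
After txn 5 (Dr Cash, Cr Revenue, amount 177): Cash=177 Payables=68 Receivables=96 Revenue=-341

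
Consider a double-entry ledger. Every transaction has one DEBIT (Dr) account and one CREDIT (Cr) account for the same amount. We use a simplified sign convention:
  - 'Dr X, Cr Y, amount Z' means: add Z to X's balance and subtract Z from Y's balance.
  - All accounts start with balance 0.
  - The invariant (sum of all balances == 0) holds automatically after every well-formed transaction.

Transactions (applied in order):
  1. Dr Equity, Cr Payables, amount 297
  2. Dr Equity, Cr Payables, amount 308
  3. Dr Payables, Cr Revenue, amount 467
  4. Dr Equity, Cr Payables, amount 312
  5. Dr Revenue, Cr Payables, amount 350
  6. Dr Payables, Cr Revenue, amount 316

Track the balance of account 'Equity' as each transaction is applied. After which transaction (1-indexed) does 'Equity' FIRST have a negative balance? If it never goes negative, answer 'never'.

After txn 1: Equity=297
After txn 2: Equity=605
After txn 3: Equity=605
After txn 4: Equity=917
After txn 5: Equity=917
After txn 6: Equity=917

Answer: never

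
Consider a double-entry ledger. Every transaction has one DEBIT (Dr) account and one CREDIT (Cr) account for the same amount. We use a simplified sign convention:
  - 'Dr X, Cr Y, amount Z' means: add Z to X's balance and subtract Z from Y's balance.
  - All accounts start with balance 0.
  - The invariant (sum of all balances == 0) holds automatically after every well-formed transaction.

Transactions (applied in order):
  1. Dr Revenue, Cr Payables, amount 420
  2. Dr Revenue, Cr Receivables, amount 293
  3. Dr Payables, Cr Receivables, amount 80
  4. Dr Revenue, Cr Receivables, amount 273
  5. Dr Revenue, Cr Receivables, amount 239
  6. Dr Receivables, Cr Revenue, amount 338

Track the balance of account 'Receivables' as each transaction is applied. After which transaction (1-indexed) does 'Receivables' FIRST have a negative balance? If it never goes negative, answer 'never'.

After txn 1: Receivables=0
After txn 2: Receivables=-293

Answer: 2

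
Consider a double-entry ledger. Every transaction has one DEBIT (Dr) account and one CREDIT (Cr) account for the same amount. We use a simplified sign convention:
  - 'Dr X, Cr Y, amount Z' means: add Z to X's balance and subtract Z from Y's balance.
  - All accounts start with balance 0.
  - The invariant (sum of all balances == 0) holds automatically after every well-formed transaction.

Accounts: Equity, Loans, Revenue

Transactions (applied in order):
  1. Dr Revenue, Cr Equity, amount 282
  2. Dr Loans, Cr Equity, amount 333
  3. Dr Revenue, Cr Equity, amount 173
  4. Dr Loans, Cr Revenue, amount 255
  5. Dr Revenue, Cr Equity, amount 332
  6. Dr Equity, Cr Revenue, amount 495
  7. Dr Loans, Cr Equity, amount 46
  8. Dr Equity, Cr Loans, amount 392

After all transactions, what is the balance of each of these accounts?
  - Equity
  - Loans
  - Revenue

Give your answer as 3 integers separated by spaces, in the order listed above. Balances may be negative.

Answer: -279 242 37

Derivation:
After txn 1 (Dr Revenue, Cr Equity, amount 282): Equity=-282 Revenue=282
After txn 2 (Dr Loans, Cr Equity, amount 333): Equity=-615 Loans=333 Revenue=282
After txn 3 (Dr Revenue, Cr Equity, amount 173): Equity=-788 Loans=333 Revenue=455
After txn 4 (Dr Loans, Cr Revenue, amount 255): Equity=-788 Loans=588 Revenue=200
After txn 5 (Dr Revenue, Cr Equity, amount 332): Equity=-1120 Loans=588 Revenue=532
After txn 6 (Dr Equity, Cr Revenue, amount 495): Equity=-625 Loans=588 Revenue=37
After txn 7 (Dr Loans, Cr Equity, amount 46): Equity=-671 Loans=634 Revenue=37
After txn 8 (Dr Equity, Cr Loans, amount 392): Equity=-279 Loans=242 Revenue=37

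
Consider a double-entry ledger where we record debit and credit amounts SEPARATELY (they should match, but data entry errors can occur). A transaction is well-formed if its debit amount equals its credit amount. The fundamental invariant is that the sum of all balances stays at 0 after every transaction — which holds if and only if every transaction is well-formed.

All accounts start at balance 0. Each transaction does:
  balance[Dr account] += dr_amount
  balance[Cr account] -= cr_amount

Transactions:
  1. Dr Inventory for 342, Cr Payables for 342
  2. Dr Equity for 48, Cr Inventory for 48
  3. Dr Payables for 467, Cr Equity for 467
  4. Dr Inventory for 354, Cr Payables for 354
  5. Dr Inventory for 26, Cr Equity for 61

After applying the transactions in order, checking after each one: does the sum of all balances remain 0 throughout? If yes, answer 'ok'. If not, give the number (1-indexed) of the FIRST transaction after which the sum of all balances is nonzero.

Answer: 5

Derivation:
After txn 1: dr=342 cr=342 sum_balances=0
After txn 2: dr=48 cr=48 sum_balances=0
After txn 3: dr=467 cr=467 sum_balances=0
After txn 4: dr=354 cr=354 sum_balances=0
After txn 5: dr=26 cr=61 sum_balances=-35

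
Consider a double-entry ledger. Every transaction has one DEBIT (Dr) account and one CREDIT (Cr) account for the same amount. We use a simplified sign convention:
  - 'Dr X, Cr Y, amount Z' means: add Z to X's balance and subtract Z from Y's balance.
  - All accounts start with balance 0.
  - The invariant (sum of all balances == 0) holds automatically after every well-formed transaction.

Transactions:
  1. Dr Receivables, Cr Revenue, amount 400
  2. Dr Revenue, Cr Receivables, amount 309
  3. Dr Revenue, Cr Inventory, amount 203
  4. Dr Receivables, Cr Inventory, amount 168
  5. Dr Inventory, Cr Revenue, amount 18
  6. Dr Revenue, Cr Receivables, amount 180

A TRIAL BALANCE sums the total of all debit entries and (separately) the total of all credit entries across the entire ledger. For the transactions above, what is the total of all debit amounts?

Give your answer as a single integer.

Answer: 1278

Derivation:
Txn 1: debit+=400
Txn 2: debit+=309
Txn 3: debit+=203
Txn 4: debit+=168
Txn 5: debit+=18
Txn 6: debit+=180
Total debits = 1278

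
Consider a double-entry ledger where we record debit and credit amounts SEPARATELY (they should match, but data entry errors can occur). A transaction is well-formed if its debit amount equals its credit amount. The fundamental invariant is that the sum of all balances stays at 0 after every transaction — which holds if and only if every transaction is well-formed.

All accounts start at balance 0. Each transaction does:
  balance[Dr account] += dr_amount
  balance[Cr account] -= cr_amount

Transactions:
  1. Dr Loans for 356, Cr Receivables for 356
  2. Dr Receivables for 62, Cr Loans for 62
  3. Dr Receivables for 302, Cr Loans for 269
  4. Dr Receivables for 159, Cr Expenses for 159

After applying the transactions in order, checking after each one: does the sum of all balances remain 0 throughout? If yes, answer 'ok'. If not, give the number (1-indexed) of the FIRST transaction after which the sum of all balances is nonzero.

After txn 1: dr=356 cr=356 sum_balances=0
After txn 2: dr=62 cr=62 sum_balances=0
After txn 3: dr=302 cr=269 sum_balances=33
After txn 4: dr=159 cr=159 sum_balances=33

Answer: 3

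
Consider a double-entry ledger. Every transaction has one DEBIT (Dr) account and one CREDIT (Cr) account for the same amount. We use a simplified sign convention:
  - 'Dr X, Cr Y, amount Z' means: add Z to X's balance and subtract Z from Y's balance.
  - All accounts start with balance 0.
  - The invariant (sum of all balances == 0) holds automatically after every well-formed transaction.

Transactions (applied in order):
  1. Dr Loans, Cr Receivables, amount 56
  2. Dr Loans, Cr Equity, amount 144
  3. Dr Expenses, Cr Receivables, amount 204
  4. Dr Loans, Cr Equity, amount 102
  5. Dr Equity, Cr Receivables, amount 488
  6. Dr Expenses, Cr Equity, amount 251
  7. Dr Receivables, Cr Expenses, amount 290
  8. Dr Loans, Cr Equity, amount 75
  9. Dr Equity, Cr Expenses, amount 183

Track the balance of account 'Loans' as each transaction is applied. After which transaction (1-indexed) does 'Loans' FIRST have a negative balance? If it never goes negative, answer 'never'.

Answer: never

Derivation:
After txn 1: Loans=56
After txn 2: Loans=200
After txn 3: Loans=200
After txn 4: Loans=302
After txn 5: Loans=302
After txn 6: Loans=302
After txn 7: Loans=302
After txn 8: Loans=377
After txn 9: Loans=377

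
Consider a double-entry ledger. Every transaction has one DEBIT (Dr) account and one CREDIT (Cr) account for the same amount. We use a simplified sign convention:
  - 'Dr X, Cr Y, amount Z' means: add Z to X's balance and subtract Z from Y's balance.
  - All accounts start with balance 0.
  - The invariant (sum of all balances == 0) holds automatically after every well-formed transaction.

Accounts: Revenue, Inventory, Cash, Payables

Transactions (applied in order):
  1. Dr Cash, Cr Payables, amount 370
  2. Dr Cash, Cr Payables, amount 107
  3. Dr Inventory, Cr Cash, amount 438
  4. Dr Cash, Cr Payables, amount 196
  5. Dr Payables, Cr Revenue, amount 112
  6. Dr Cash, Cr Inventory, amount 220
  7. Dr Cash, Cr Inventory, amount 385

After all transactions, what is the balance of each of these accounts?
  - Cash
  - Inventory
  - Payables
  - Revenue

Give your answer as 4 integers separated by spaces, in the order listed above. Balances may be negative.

Answer: 840 -167 -561 -112

Derivation:
After txn 1 (Dr Cash, Cr Payables, amount 370): Cash=370 Payables=-370
After txn 2 (Dr Cash, Cr Payables, amount 107): Cash=477 Payables=-477
After txn 3 (Dr Inventory, Cr Cash, amount 438): Cash=39 Inventory=438 Payables=-477
After txn 4 (Dr Cash, Cr Payables, amount 196): Cash=235 Inventory=438 Payables=-673
After txn 5 (Dr Payables, Cr Revenue, amount 112): Cash=235 Inventory=438 Payables=-561 Revenue=-112
After txn 6 (Dr Cash, Cr Inventory, amount 220): Cash=455 Inventory=218 Payables=-561 Revenue=-112
After txn 7 (Dr Cash, Cr Inventory, amount 385): Cash=840 Inventory=-167 Payables=-561 Revenue=-112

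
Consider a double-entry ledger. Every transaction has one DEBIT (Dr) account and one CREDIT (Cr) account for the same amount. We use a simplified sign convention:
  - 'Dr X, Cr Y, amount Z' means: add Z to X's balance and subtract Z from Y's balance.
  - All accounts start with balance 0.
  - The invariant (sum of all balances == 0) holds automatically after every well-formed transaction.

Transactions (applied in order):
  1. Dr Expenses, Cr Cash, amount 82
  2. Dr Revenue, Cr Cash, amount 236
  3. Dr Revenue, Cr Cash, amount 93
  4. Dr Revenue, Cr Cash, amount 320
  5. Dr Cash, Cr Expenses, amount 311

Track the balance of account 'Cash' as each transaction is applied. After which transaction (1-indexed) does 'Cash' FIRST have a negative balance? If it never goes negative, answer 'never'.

After txn 1: Cash=-82

Answer: 1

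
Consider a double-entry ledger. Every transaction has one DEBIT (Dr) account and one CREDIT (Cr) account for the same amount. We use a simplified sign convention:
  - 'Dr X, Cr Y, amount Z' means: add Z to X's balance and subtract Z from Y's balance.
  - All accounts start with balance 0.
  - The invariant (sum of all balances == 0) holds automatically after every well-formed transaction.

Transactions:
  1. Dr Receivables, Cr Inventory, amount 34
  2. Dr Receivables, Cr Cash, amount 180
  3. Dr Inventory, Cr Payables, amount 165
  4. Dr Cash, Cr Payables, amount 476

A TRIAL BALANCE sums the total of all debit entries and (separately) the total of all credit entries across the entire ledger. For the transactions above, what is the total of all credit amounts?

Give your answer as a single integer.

Txn 1: credit+=34
Txn 2: credit+=180
Txn 3: credit+=165
Txn 4: credit+=476
Total credits = 855

Answer: 855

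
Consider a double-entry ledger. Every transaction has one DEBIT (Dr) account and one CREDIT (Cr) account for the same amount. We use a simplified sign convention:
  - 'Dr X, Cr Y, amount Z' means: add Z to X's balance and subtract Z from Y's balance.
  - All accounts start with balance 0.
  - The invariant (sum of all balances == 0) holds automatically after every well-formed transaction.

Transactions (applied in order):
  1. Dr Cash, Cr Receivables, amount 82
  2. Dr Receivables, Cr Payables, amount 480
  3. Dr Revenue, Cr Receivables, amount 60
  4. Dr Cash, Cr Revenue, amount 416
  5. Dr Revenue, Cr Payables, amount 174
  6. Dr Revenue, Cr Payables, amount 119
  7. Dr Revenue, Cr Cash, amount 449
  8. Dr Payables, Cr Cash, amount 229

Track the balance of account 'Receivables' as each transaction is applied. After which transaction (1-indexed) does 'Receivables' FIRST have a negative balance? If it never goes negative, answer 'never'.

After txn 1: Receivables=-82

Answer: 1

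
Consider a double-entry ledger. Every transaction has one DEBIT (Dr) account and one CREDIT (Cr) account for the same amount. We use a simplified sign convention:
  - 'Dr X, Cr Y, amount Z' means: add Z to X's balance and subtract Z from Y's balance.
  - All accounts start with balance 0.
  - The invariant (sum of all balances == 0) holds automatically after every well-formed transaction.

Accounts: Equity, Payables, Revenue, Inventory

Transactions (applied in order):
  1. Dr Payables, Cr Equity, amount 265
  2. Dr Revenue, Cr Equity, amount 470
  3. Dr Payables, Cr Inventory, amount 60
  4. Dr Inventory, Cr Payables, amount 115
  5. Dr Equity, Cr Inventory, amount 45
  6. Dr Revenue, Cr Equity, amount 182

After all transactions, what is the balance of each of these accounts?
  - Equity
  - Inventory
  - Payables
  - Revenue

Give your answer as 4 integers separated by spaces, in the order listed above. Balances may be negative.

Answer: -872 10 210 652

Derivation:
After txn 1 (Dr Payables, Cr Equity, amount 265): Equity=-265 Payables=265
After txn 2 (Dr Revenue, Cr Equity, amount 470): Equity=-735 Payables=265 Revenue=470
After txn 3 (Dr Payables, Cr Inventory, amount 60): Equity=-735 Inventory=-60 Payables=325 Revenue=470
After txn 4 (Dr Inventory, Cr Payables, amount 115): Equity=-735 Inventory=55 Payables=210 Revenue=470
After txn 5 (Dr Equity, Cr Inventory, amount 45): Equity=-690 Inventory=10 Payables=210 Revenue=470
After txn 6 (Dr Revenue, Cr Equity, amount 182): Equity=-872 Inventory=10 Payables=210 Revenue=652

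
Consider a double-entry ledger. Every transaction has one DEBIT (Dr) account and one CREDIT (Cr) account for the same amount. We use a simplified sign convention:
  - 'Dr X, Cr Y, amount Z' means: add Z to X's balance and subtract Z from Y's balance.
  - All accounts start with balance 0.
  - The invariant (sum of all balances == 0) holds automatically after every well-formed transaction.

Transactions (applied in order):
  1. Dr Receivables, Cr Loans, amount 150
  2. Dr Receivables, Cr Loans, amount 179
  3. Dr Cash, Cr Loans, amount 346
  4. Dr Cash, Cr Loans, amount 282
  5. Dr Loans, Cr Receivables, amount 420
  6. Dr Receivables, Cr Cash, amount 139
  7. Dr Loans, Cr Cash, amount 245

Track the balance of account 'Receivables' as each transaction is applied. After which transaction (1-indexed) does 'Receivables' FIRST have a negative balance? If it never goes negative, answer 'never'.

After txn 1: Receivables=150
After txn 2: Receivables=329
After txn 3: Receivables=329
After txn 4: Receivables=329
After txn 5: Receivables=-91

Answer: 5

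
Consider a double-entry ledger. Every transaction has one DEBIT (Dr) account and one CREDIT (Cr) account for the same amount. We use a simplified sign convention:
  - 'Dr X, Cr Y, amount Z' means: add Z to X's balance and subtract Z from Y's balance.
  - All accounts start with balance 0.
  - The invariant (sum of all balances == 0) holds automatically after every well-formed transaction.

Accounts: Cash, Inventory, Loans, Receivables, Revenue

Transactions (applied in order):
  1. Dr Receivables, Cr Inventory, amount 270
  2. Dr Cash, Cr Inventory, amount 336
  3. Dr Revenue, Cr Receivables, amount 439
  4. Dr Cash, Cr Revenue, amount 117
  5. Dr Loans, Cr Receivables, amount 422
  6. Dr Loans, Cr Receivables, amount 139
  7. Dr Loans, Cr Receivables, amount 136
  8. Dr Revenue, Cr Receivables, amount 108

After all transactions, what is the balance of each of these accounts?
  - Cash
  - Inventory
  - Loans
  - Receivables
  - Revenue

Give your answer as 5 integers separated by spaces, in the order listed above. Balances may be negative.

Answer: 453 -606 697 -974 430

Derivation:
After txn 1 (Dr Receivables, Cr Inventory, amount 270): Inventory=-270 Receivables=270
After txn 2 (Dr Cash, Cr Inventory, amount 336): Cash=336 Inventory=-606 Receivables=270
After txn 3 (Dr Revenue, Cr Receivables, amount 439): Cash=336 Inventory=-606 Receivables=-169 Revenue=439
After txn 4 (Dr Cash, Cr Revenue, amount 117): Cash=453 Inventory=-606 Receivables=-169 Revenue=322
After txn 5 (Dr Loans, Cr Receivables, amount 422): Cash=453 Inventory=-606 Loans=422 Receivables=-591 Revenue=322
After txn 6 (Dr Loans, Cr Receivables, amount 139): Cash=453 Inventory=-606 Loans=561 Receivables=-730 Revenue=322
After txn 7 (Dr Loans, Cr Receivables, amount 136): Cash=453 Inventory=-606 Loans=697 Receivables=-866 Revenue=322
After txn 8 (Dr Revenue, Cr Receivables, amount 108): Cash=453 Inventory=-606 Loans=697 Receivables=-974 Revenue=430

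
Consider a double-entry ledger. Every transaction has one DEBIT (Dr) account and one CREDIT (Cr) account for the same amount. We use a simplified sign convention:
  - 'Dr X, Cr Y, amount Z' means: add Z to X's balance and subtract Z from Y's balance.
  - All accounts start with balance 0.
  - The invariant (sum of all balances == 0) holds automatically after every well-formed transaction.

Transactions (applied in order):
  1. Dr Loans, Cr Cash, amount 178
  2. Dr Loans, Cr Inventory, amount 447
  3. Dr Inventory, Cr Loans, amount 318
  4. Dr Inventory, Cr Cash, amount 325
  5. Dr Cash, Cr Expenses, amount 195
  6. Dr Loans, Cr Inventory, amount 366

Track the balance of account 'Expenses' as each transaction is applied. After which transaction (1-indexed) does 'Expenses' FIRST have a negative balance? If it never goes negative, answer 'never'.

Answer: 5

Derivation:
After txn 1: Expenses=0
After txn 2: Expenses=0
After txn 3: Expenses=0
After txn 4: Expenses=0
After txn 5: Expenses=-195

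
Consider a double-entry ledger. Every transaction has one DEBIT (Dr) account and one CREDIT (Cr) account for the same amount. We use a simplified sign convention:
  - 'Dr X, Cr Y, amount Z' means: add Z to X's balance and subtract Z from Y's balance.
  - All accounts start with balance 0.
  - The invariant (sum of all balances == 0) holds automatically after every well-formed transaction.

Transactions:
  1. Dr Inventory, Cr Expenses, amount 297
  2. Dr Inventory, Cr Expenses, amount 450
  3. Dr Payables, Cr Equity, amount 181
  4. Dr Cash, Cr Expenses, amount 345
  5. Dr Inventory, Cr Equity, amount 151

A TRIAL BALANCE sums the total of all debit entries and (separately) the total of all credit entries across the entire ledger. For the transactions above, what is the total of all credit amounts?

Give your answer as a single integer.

Answer: 1424

Derivation:
Txn 1: credit+=297
Txn 2: credit+=450
Txn 3: credit+=181
Txn 4: credit+=345
Txn 5: credit+=151
Total credits = 1424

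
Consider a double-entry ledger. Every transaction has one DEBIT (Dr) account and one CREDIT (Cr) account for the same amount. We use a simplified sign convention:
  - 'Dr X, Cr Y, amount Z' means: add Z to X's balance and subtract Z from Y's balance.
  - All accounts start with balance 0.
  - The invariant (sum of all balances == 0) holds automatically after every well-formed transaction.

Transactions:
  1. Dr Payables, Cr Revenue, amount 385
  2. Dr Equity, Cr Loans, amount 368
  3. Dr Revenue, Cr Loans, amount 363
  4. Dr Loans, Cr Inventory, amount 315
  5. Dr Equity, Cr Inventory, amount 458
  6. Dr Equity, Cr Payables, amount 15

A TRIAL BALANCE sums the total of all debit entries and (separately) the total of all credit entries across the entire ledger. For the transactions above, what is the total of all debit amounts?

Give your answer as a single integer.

Answer: 1904

Derivation:
Txn 1: debit+=385
Txn 2: debit+=368
Txn 3: debit+=363
Txn 4: debit+=315
Txn 5: debit+=458
Txn 6: debit+=15
Total debits = 1904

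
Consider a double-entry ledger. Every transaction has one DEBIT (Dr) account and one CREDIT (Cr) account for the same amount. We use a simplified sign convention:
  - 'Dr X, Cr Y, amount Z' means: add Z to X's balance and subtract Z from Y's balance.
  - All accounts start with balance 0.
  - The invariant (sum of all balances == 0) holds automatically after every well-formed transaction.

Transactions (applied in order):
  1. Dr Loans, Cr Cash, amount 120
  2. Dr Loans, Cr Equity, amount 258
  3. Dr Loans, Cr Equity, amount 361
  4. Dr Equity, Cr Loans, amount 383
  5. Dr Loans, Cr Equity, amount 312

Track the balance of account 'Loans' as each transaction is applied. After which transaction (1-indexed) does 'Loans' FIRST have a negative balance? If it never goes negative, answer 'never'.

After txn 1: Loans=120
After txn 2: Loans=378
After txn 3: Loans=739
After txn 4: Loans=356
After txn 5: Loans=668

Answer: never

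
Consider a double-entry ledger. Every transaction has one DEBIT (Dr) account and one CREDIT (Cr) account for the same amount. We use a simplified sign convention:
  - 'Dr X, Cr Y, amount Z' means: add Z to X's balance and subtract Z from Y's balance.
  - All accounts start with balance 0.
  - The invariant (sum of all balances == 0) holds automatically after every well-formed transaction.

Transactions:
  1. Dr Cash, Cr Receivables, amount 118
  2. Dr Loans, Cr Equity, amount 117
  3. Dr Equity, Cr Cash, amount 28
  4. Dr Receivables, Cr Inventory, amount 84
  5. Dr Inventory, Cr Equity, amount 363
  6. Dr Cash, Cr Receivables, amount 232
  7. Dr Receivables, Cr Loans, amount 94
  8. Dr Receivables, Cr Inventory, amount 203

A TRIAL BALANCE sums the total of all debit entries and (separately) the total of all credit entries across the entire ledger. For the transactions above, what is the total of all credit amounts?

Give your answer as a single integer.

Txn 1: credit+=118
Txn 2: credit+=117
Txn 3: credit+=28
Txn 4: credit+=84
Txn 5: credit+=363
Txn 6: credit+=232
Txn 7: credit+=94
Txn 8: credit+=203
Total credits = 1239

Answer: 1239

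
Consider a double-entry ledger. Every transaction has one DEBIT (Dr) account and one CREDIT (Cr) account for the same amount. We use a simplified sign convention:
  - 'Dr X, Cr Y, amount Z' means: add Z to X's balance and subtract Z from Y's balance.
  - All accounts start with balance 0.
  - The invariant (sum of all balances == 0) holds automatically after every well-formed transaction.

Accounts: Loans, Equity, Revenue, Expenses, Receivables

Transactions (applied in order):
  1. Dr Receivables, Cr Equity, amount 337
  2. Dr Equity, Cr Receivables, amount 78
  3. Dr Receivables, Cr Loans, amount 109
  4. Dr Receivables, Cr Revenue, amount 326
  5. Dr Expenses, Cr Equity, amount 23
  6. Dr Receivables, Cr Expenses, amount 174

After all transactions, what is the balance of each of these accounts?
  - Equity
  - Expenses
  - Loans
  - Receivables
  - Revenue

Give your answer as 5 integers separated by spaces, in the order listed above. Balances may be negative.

After txn 1 (Dr Receivables, Cr Equity, amount 337): Equity=-337 Receivables=337
After txn 2 (Dr Equity, Cr Receivables, amount 78): Equity=-259 Receivables=259
After txn 3 (Dr Receivables, Cr Loans, amount 109): Equity=-259 Loans=-109 Receivables=368
After txn 4 (Dr Receivables, Cr Revenue, amount 326): Equity=-259 Loans=-109 Receivables=694 Revenue=-326
After txn 5 (Dr Expenses, Cr Equity, amount 23): Equity=-282 Expenses=23 Loans=-109 Receivables=694 Revenue=-326
After txn 6 (Dr Receivables, Cr Expenses, amount 174): Equity=-282 Expenses=-151 Loans=-109 Receivables=868 Revenue=-326

Answer: -282 -151 -109 868 -326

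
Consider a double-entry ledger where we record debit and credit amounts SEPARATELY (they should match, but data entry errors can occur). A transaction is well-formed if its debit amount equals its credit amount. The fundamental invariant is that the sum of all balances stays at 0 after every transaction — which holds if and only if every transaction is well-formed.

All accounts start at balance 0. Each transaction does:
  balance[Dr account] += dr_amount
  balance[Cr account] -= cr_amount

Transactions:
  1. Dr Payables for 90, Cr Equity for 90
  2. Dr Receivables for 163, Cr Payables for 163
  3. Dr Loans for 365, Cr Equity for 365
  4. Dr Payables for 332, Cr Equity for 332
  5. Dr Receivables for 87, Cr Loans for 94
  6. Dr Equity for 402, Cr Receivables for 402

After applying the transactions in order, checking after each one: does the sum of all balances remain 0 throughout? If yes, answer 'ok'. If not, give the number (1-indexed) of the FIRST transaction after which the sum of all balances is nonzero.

After txn 1: dr=90 cr=90 sum_balances=0
After txn 2: dr=163 cr=163 sum_balances=0
After txn 3: dr=365 cr=365 sum_balances=0
After txn 4: dr=332 cr=332 sum_balances=0
After txn 5: dr=87 cr=94 sum_balances=-7
After txn 6: dr=402 cr=402 sum_balances=-7

Answer: 5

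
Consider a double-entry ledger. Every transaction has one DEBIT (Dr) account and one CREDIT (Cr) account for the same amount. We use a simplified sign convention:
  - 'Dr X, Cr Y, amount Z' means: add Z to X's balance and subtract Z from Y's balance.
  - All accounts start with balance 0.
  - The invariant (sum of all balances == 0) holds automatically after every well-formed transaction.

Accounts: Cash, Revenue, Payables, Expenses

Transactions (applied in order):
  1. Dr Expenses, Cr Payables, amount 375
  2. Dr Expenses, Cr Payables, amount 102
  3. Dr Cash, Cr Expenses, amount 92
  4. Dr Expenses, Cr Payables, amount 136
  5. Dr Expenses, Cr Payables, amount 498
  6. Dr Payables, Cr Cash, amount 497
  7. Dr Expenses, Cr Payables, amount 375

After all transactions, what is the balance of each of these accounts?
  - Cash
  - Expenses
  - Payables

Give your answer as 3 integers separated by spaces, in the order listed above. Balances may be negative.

After txn 1 (Dr Expenses, Cr Payables, amount 375): Expenses=375 Payables=-375
After txn 2 (Dr Expenses, Cr Payables, amount 102): Expenses=477 Payables=-477
After txn 3 (Dr Cash, Cr Expenses, amount 92): Cash=92 Expenses=385 Payables=-477
After txn 4 (Dr Expenses, Cr Payables, amount 136): Cash=92 Expenses=521 Payables=-613
After txn 5 (Dr Expenses, Cr Payables, amount 498): Cash=92 Expenses=1019 Payables=-1111
After txn 6 (Dr Payables, Cr Cash, amount 497): Cash=-405 Expenses=1019 Payables=-614
After txn 7 (Dr Expenses, Cr Payables, amount 375): Cash=-405 Expenses=1394 Payables=-989

Answer: -405 1394 -989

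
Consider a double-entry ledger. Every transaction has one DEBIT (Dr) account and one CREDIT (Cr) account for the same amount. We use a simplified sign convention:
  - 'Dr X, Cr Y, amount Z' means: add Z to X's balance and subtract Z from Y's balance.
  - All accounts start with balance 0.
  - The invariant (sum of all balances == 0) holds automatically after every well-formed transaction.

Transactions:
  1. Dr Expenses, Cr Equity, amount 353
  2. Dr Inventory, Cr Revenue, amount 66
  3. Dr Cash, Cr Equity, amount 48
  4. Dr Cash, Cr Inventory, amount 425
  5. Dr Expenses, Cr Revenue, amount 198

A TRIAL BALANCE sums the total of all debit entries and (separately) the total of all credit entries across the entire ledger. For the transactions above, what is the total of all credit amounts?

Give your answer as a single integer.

Txn 1: credit+=353
Txn 2: credit+=66
Txn 3: credit+=48
Txn 4: credit+=425
Txn 5: credit+=198
Total credits = 1090

Answer: 1090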